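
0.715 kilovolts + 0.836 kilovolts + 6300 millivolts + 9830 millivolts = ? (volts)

1567.13 volts

In volts:
  0.715 kilovolts = 0.715 × 10^3 volts = 715
  0.836 kilovolts = 0.836 × 10^3 volts = 836
  6300 millivolts = 6300 × 10^-3 volts = 6.3
  9830 millivolts = 9830 × 10^-3 volts = 9.83
Sum: 715 + 836 + 6.3 + 9.83 = 1567.13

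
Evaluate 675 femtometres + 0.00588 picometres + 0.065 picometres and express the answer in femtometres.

In femtometres:
  675 femtometres → 675
  0.00588 picometres = 0.00588 × 10^3 femtometres = 5.88
  0.065 picometres = 0.065 × 10^3 femtometres = 65
Sum: 675 + 5.88 + 65 = 745.88

745.88 femtometres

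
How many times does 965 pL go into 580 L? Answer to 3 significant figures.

601000000000

(580) / (965 × 10^-12) = 0.601 × 10^12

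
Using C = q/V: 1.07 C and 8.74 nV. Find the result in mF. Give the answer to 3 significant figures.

(1.07) / (8.74 × 10^-9) = 0.12243 × 10^9 F

122000000000 mF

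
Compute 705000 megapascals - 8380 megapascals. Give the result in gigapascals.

696.62 gigapascals

In gigapascals:
  705000 megapascals = 705000 × 10^-3 gigapascals = 705
  8380 megapascals = 8380 × 10^-3 gigapascals = 8.38
Difference: 705 - 8.38 = 696.62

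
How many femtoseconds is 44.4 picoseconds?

44400 femtoseconds

pico = 10^-12, femto = 10^-15; factor is 10^3.
44.4 × 10^3 = 44400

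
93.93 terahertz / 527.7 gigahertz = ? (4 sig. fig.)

178.0

(93.93 × 10¹²) / (527.7 × 10⁹) = 0.178 × 10³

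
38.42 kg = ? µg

kilo = 10^3, micro = 10^-6; factor is 10^9.
38.42 × 10^9 = 38420000000

38420000000 µg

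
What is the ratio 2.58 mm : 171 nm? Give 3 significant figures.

(2.58 × 10⁻³) / (171 × 10⁻⁹) = 0.01509 × 10⁶

15100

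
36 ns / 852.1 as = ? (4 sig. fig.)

(36 × 10^-9) / (852.1 × 10^-18) = 0.042249 × 10^9

42250000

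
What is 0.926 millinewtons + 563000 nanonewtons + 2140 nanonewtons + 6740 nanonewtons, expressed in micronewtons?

In micronewtons:
  0.926 millinewtons = 0.926 × 10³ micronewtons = 926
  563000 nanonewtons = 563000 × 10⁻³ micronewtons = 563
  2140 nanonewtons = 2140 × 10⁻³ micronewtons = 2.14
  6740 nanonewtons = 6740 × 10⁻³ micronewtons = 6.74
Sum: 926 + 563 + 2.14 + 6.74 = 1497.88

1497.88 micronewtons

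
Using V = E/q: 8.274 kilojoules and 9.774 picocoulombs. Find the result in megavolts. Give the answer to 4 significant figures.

846500000 megavolts

(8.274 × 10³) / (9.774 × 10⁻¹²) = 0.846532 × 10¹⁵ V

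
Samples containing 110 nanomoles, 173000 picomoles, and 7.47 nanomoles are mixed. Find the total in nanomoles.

290.47 nanomoles

In nanomoles:
  110 nanomoles → 110
  173000 picomoles = 173000 × 10^-3 nanomoles = 173
  7.47 nanomoles → 7.47
Sum: 110 + 173 + 7.47 = 290.47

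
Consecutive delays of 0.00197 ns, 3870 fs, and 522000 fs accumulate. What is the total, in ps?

In ps:
  0.00197 ns = 0.00197 × 10³ ps = 1.97
  3870 fs = 3870 × 10⁻³ ps = 3.87
  522000 fs = 522000 × 10⁻³ ps = 522
Sum: 1.97 + 3.87 + 522 = 527.84

527.84 ps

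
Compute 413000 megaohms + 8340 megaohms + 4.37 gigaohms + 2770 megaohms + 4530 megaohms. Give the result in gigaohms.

433.01 gigaohms

In gigaohms:
  413000 megaohms = 413000 × 10^-3 gigaohms = 413
  8340 megaohms = 8340 × 10^-3 gigaohms = 8.34
  4.37 gigaohms → 4.37
  2770 megaohms = 2770 × 10^-3 gigaohms = 2.77
  4530 megaohms = 4530 × 10^-3 gigaohms = 4.53
Sum: 413 + 8.34 + 4.37 + 2.77 + 4.53 = 433.01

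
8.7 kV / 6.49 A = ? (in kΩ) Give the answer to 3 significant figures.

(8.7e3) / (6.49) = 1.3405e3 Ω

1.34 kΩ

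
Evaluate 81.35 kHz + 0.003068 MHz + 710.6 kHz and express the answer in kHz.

795.018 kHz

In kHz:
  81.35 kHz → 81.35
  0.003068 MHz = 0.003068 × 10³ kHz = 3.068
  710.6 kHz → 710.6
Sum: 81.35 + 3.068 + 710.6 = 795.018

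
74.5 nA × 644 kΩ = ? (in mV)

47.978 mV

74.5 × 10⁻⁹ × 644 × 10³ = 47978 × 10⁻⁶ V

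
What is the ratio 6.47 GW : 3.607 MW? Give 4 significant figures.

1794

(6.47 × 10⁹) / (3.607 × 10⁶) = 1.7937 × 10³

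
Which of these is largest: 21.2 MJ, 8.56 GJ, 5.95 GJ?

8.56 GJ

21.2 MJ = 21200000 J
8.56 GJ = 8560000000 J
5.95 GJ = 5950000000 J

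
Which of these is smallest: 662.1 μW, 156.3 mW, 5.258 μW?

662.1 μW = 0.0006621 W
156.3 mW = 0.1563 W
5.258 μW = 0.000005258 W

5.258 μW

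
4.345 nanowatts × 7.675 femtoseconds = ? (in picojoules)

0.000000000033347875 picojoules

4.345e-9 × 7.675e-15 = 33.347875e-24 J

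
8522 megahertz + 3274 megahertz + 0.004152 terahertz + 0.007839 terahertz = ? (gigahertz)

In gigahertz:
  8522 megahertz = 8522 × 10^-3 gigahertz = 8.522
  3274 megahertz = 3274 × 10^-3 gigahertz = 3.274
  0.004152 terahertz = 0.004152 × 10^3 gigahertz = 4.152
  0.007839 terahertz = 0.007839 × 10^3 gigahertz = 7.839
Sum: 8.522 + 3.274 + 4.152 + 7.839 = 23.787

23.787 gigahertz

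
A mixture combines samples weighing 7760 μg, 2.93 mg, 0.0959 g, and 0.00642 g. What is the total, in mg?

In mg:
  7760 μg = 7760e-3 mg = 7.76
  2.93 mg → 2.93
  0.0959 g = 0.0959e3 mg = 95.9
  0.00642 g = 0.00642e3 mg = 6.42
Sum: 7.76 + 2.93 + 95.9 + 6.42 = 113.01

113.01 mg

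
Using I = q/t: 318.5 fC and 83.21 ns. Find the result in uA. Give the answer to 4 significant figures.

(318.5 × 10^-15) / (83.21 × 10^-9) = 3.82766 × 10^-6 A

3.828 uA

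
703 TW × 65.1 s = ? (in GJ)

45765300 GJ

703 × 10¹² × 65.1 = 45765.3 × 10¹² J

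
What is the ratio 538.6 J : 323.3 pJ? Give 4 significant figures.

(538.6) / (323.3 × 10^-12) = 1.6659 × 10^12

1666000000000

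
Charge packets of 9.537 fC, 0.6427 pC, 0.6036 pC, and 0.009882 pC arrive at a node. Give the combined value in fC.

1265.719 fC

In fC:
  9.537 fC → 9.537
  0.6427 pC = 0.6427e3 fC = 642.7
  0.6036 pC = 0.6036e3 fC = 603.6
  0.009882 pC = 0.009882e3 fC = 9.882
Sum: 9.537 + 642.7 + 603.6 + 9.882 = 1265.719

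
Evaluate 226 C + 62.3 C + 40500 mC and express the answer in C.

In C:
  226 C → 226
  62.3 C → 62.3
  40500 mC = 40500 × 10^-3 C = 40.5
Sum: 226 + 62.3 + 40.5 = 328.8

328.8 C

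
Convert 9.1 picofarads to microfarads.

pico = 10^-12, micro = 10^-6; factor is 10^-6.
9.1 × 10^-6 = 0.0000091

0.0000091 microfarads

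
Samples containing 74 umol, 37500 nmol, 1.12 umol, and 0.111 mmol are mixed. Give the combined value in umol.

223.62 umol

In umol:
  74 umol → 74
  37500 nmol = 37500 × 10^-3 umol = 37.5
  1.12 umol → 1.12
  0.111 mmol = 0.111 × 10^3 umol = 111
Sum: 74 + 37.5 + 1.12 + 111 = 223.62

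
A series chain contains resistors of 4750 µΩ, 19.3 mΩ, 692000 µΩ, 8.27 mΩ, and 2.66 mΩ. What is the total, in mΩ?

In mΩ:
  4750 µΩ = 4750 × 10⁻³ mΩ = 4.75
  19.3 mΩ → 19.3
  692000 µΩ = 692000 × 10⁻³ mΩ = 692
  8.27 mΩ → 8.27
  2.66 mΩ → 2.66
Sum: 4.75 + 19.3 + 692 + 8.27 + 2.66 = 726.98

726.98 mΩ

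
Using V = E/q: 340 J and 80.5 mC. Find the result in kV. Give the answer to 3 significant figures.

(340) / (80.5 × 10⁻³) = 4.2236 × 10³ V

4.22 kV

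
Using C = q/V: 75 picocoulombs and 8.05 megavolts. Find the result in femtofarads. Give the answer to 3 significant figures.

0.00932 femtofarads

(75e-12) / (8.05e6) = 9.3168e-18 F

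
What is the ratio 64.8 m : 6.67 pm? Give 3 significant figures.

9720000000000

(64.8) / (6.67 × 10^-12) = 9.715 × 10^12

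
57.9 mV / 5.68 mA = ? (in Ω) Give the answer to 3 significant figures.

10.2 Ω

(57.9e-3) / (5.68e-3) = 10.194 Ω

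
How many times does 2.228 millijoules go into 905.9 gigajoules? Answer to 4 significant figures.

(905.9 × 10^9) / (2.228 × 10^-3) = 406.6 × 10^12

406600000000000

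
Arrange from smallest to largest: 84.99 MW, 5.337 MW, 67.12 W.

67.12 W < 5.337 MW < 84.99 MW

84.99 MW = 84990000 W
5.337 MW = 5337000 W
67.12 W = 67.12 W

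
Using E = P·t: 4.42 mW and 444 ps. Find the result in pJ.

1.96248 pJ

4.42e-3 × 444e-12 = 1962.48e-15 J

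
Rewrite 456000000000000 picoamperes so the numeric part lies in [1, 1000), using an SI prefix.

= 456 amperes; mantissa already in [1, 1000).

456 amperes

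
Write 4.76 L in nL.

(no prefix) = 10⁰, nano = 10⁻⁹; factor is 10⁹.
4.76 × 10⁹ = 4760000000

4760000000 nL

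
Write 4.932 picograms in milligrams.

0.000000004932 milligrams

pico = 10^-12, milli = 10^-3; factor is 10^-9.
4.932 × 10^-9 = 0.000000004932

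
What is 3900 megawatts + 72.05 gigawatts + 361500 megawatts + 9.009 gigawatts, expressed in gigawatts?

In gigawatts:
  3900 megawatts = 3900e-3 gigawatts = 3.9
  72.05 gigawatts → 72.05
  361500 megawatts = 361500e-3 gigawatts = 361.5
  9.009 gigawatts → 9.009
Sum: 3.9 + 72.05 + 361.5 + 9.009 = 446.459

446.459 gigawatts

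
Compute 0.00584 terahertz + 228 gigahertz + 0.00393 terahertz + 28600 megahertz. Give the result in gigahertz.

In gigahertz:
  0.00584 terahertz = 0.00584 × 10^3 gigahertz = 5.84
  228 gigahertz → 228
  0.00393 terahertz = 0.00393 × 10^3 gigahertz = 3.93
  28600 megahertz = 28600 × 10^-3 gigahertz = 28.6
Sum: 5.84 + 228 + 3.93 + 28.6 = 266.37

266.37 gigahertz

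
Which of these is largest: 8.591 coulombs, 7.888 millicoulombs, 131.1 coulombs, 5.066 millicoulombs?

8.591 coulombs = 8.591 coulombs
7.888 millicoulombs = 0.007888 coulombs
131.1 coulombs = 131.1 coulombs
5.066 millicoulombs = 0.005066 coulombs

131.1 coulombs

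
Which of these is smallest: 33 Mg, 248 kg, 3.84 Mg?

248 kg

33 Mg = 33000000 g
248 kg = 248000 g
3.84 Mg = 3840000 g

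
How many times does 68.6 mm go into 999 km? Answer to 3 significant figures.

(999e3) / (68.6e-3) = 14.56e6

14600000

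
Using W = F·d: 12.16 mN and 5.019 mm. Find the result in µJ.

12.16e-3 × 5.019e-3 = 61.03104e-6 J

61.03104 µJ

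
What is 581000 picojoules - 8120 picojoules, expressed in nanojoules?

In nanojoules:
  581000 picojoules = 581000 × 10⁻³ nanojoules = 581
  8120 picojoules = 8120 × 10⁻³ nanojoules = 8.12
Difference: 581 - 8.12 = 572.88

572.88 nanojoules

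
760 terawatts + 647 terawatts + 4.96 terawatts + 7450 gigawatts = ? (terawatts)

1419.41 terawatts

In terawatts:
  760 terawatts → 760
  647 terawatts → 647
  4.96 terawatts → 4.96
  7450 gigawatts = 7450 × 10^-3 terawatts = 7.45
Sum: 760 + 647 + 4.96 + 7.45 = 1419.41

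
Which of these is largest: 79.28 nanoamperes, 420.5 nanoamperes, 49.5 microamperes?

49.5 microamperes

79.28 nanoamperes = 0.00000007928 amperes
420.5 nanoamperes = 0.0000004205 amperes
49.5 microamperes = 0.0000495 amperes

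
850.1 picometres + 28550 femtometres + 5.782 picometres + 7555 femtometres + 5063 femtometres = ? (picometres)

897.05 picometres

In picometres:
  850.1 picometres → 850.1
  28550 femtometres = 28550 × 10⁻³ picometres = 28.55
  5.782 picometres → 5.782
  7555 femtometres = 7555 × 10⁻³ picometres = 7.555
  5063 femtometres = 5063 × 10⁻³ picometres = 5.063
Sum: 850.1 + 28.55 + 5.782 + 7.555 + 5.063 = 897.05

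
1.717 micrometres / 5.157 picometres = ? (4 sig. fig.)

(1.717 × 10^-6) / (5.157 × 10^-12) = 0.33295 × 10^6

332900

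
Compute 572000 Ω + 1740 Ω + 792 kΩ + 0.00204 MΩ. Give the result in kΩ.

In kΩ:
  572000 Ω = 572000 × 10⁻³ kΩ = 572
  1740 Ω = 1740 × 10⁻³ kΩ = 1.74
  792 kΩ → 792
  0.00204 MΩ = 0.00204 × 10³ kΩ = 2.04
Sum: 572 + 1.74 + 792 + 2.04 = 1367.78

1367.78 kΩ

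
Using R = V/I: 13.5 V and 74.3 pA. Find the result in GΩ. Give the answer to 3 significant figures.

(13.5) / (74.3 × 10^-12) = 0.1817 × 10^12 Ω

182 GΩ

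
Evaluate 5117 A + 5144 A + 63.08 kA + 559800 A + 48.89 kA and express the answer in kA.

In kA:
  5117 A = 5117e-3 kA = 5.117
  5144 A = 5144e-3 kA = 5.144
  63.08 kA → 63.08
  559800 A = 559800e-3 kA = 559.8
  48.89 kA → 48.89
Sum: 5.117 + 5.144 + 63.08 + 559.8 + 48.89 = 682.031

682.031 kA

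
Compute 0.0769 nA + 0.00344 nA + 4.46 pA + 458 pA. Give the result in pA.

542.8 pA

In pA:
  0.0769 nA = 0.0769 × 10³ pA = 76.9
  0.00344 nA = 0.00344 × 10³ pA = 3.44
  4.46 pA → 4.46
  458 pA → 458
Sum: 76.9 + 3.44 + 4.46 + 458 = 542.8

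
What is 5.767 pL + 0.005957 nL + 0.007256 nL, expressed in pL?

18.98 pL

In pL:
  5.767 pL → 5.767
  0.005957 nL = 0.005957 × 10³ pL = 5.957
  0.007256 nL = 0.007256 × 10³ pL = 7.256
Sum: 5.767 + 5.957 + 7.256 = 18.98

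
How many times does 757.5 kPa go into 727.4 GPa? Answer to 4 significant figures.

(727.4 × 10^9) / (757.5 × 10^3) = 0.96026 × 10^6

960300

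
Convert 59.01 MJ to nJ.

mega = 10⁶, nano = 10⁻⁹; factor is 10¹⁵.
59.01 × 10¹⁵ = 59010000000000000

59010000000000000 nJ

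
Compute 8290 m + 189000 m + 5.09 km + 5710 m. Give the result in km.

In km:
  8290 m = 8290 × 10^-3 km = 8.29
  189000 m = 189000 × 10^-3 km = 189
  5.09 km → 5.09
  5710 m = 5710 × 10^-3 km = 5.71
Sum: 8.29 + 189 + 5.09 + 5.71 = 208.09

208.09 km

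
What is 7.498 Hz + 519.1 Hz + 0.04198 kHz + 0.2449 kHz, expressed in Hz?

813.478 Hz

In Hz:
  7.498 Hz → 7.498
  519.1 Hz → 519.1
  0.04198 kHz = 0.04198 × 10³ Hz = 41.98
  0.2449 kHz = 0.2449 × 10³ Hz = 244.9
Sum: 7.498 + 519.1 + 41.98 + 244.9 = 813.478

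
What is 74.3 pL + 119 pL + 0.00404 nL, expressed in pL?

197.34 pL

In pL:
  74.3 pL → 74.3
  119 pL → 119
  0.00404 nL = 0.00404 × 10^3 pL = 4.04
Sum: 74.3 + 119 + 4.04 = 197.34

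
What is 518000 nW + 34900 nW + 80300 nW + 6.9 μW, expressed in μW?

In μW:
  518000 nW = 518000e-3 μW = 518
  34900 nW = 34900e-3 μW = 34.9
  80300 nW = 80300e-3 μW = 80.3
  6.9 μW → 6.9
Sum: 518 + 34.9 + 80.3 + 6.9 = 640.1

640.1 μW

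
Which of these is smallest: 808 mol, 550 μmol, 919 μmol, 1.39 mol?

808 mol = 808 mol
550 μmol = 0.00055 mol
919 μmol = 0.000919 mol
1.39 mol = 1.39 mol

550 μmol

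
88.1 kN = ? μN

88100000000 μN

kilo = 10³, micro = 10⁻⁶; factor is 10⁹.
88.1 × 10⁹ = 88100000000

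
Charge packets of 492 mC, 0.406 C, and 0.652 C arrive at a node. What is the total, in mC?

In mC:
  492 mC → 492
  0.406 C = 0.406e3 mC = 406
  0.652 C = 0.652e3 mC = 652
Sum: 492 + 406 + 652 = 1550

1550 mC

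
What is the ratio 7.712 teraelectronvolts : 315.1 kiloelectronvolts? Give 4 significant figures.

(7.712 × 10¹²) / (315.1 × 10³) = 0.024475 × 10⁹

24470000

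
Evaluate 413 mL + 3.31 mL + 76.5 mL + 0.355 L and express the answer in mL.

In mL:
  413 mL → 413
  3.31 mL → 3.31
  76.5 mL → 76.5
  0.355 L = 0.355e3 mL = 355
Sum: 413 + 3.31 + 76.5 + 355 = 847.81

847.81 mL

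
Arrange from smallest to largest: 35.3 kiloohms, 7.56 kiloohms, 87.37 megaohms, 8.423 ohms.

35.3 kiloohms = 35300 ohms
7.56 kiloohms = 7560 ohms
87.37 megaohms = 87370000 ohms
8.423 ohms = 8.423 ohms

8.423 ohms < 7.56 kiloohms < 35.3 kiloohms < 87.37 megaohms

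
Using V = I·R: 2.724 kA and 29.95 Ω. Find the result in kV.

81.5838 kV

2.724 × 10³ × 29.95 = 81.5838 × 10³ V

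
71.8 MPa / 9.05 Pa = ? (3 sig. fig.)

7930000

(71.8e6) / (9.05) = 7.934e6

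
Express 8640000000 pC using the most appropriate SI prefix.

= 8.64 × 10⁻³ C; 10⁻³ is milli.

8.64 mC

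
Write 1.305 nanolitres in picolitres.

nano = 10⁻⁹, pico = 10⁻¹²; factor is 10³.
1.305 × 10³ = 1305

1305 picolitres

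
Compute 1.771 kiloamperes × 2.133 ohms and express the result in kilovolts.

1.771 × 10^3 × 2.133 = 3.777543 × 10^3 V

3.777543 kilovolts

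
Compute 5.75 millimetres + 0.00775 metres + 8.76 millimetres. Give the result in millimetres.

In millimetres:
  5.75 millimetres → 5.75
  0.00775 metres = 0.00775e3 millimetres = 7.75
  8.76 millimetres → 8.76
Sum: 5.75 + 7.75 + 8.76 = 22.26

22.26 millimetres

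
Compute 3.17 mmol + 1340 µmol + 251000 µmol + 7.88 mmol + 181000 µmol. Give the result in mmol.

444.39 mmol

In mmol:
  3.17 mmol → 3.17
  1340 µmol = 1340 × 10⁻³ mmol = 1.34
  251000 µmol = 251000 × 10⁻³ mmol = 251
  7.88 mmol → 7.88
  181000 µmol = 181000 × 10⁻³ mmol = 181
Sum: 3.17 + 1.34 + 251 + 7.88 + 181 = 444.39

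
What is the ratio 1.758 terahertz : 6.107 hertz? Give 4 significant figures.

(1.758 × 10¹²) / (6.107) = 0.28787 × 10¹²

287900000000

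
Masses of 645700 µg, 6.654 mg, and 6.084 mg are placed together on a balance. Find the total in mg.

In mg:
  645700 µg = 645700 × 10⁻³ mg = 645.7
  6.654 mg → 6.654
  6.084 mg → 6.084
Sum: 645.7 + 6.654 + 6.084 = 658.438

658.438 mg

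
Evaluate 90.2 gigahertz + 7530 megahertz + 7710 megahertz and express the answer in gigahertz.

In gigahertz:
  90.2 gigahertz → 90.2
  7530 megahertz = 7530e-3 gigahertz = 7.53
  7710 megahertz = 7710e-3 gigahertz = 7.71
Sum: 90.2 + 7.53 + 7.71 = 105.44

105.44 gigahertz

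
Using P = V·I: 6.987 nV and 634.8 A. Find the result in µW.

6.987e-9 × 634.8 = 4435.3476e-9 W

4.4353476 µW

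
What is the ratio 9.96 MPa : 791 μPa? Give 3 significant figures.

(9.96e6) / (791e-6) = 0.01259e12

12600000000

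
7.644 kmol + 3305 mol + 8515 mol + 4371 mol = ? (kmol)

In kmol:
  7.644 kmol → 7.644
  3305 mol = 3305 × 10⁻³ kmol = 3.305
  8515 mol = 8515 × 10⁻³ kmol = 8.515
  4371 mol = 4371 × 10⁻³ kmol = 4.371
Sum: 7.644 + 3.305 + 8.515 + 4.371 = 23.835

23.835 kmol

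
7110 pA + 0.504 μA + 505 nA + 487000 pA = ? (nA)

In nA:
  7110 pA = 7110 × 10^-3 nA = 7.11
  0.504 μA = 0.504 × 10^3 nA = 504
  505 nA → 505
  487000 pA = 487000 × 10^-3 nA = 487
Sum: 7.11 + 504 + 505 + 487 = 1503.11

1503.11 nA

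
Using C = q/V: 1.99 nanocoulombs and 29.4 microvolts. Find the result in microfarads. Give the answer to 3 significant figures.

(1.99 × 10^-9) / (29.4 × 10^-6) = 0.067687 × 10^-3 F

67.7 microfarads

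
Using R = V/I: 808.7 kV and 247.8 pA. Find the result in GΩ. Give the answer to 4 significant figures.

(808.7e3) / (247.8e-12) = 3.26352e15 Ω

3264000 GΩ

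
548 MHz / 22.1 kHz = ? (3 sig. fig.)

(548 × 10⁶) / (22.1 × 10³) = 24.8 × 10³

24800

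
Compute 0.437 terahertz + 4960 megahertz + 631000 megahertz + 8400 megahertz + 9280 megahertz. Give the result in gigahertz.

1090.64 gigahertz

In gigahertz:
  0.437 terahertz = 0.437 × 10^3 gigahertz = 437
  4960 megahertz = 4960 × 10^-3 gigahertz = 4.96
  631000 megahertz = 631000 × 10^-3 gigahertz = 631
  8400 megahertz = 8400 × 10^-3 gigahertz = 8.4
  9280 megahertz = 9280 × 10^-3 gigahertz = 9.28
Sum: 437 + 4.96 + 631 + 8.4 + 9.28 = 1090.64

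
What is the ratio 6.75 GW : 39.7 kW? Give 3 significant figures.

170000

(6.75 × 10^9) / (39.7 × 10^3) = 0.17 × 10^6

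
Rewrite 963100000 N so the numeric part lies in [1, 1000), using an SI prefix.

963.1 MN

= 963.1 × 10^6 N; 10^6 is mega.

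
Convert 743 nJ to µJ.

nano = 10^-9, micro = 10^-6; factor is 10^-3.
743 × 10^-3 = 0.743

0.743 µJ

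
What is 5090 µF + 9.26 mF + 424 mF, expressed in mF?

In mF:
  5090 µF = 5090 × 10⁻³ mF = 5.09
  9.26 mF → 9.26
  424 mF → 424
Sum: 5.09 + 9.26 + 424 = 438.35

438.35 mF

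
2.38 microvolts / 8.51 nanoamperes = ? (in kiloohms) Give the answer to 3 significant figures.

0.280 kiloohms

(2.38e-6) / (8.51e-9) = 0.27967e3 Ω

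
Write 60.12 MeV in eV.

mega = 10⁶, (no prefix) = 10⁰; factor is 10⁶.
60.12 × 10⁶ = 60120000

60120000 eV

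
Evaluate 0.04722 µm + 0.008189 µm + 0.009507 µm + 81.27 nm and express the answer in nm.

In nm:
  0.04722 µm = 0.04722 × 10³ nm = 47.22
  0.008189 µm = 0.008189 × 10³ nm = 8.189
  0.009507 µm = 0.009507 × 10³ nm = 9.507
  81.27 nm → 81.27
Sum: 47.22 + 8.189 + 9.507 + 81.27 = 146.186

146.186 nm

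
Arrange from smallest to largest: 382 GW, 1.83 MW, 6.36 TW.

382 GW = 382000000000 W
1.83 MW = 1830000 W
6.36 TW = 6360000000000 W

1.83 MW < 382 GW < 6.36 TW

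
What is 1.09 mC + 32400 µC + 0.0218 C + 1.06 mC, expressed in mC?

56.35 mC

In mC:
  1.09 mC → 1.09
  32400 µC = 32400e-3 mC = 32.4
  0.0218 C = 0.0218e3 mC = 21.8
  1.06 mC → 1.06
Sum: 1.09 + 32.4 + 21.8 + 1.06 = 56.35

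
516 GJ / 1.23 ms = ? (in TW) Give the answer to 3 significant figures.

420 TW

(516e9) / (1.23e-3) = 419.51e12 W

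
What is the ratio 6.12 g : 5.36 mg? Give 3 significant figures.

1140

(6.12) / (5.36 × 10⁻³) = 1.142 × 10³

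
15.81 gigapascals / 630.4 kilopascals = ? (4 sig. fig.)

25080

(15.81 × 10⁹) / (630.4 × 10³) = 0.025079 × 10⁶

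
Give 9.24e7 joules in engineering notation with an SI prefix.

92.4 megajoules

= 92.4e6 joules; 1e6 is mega.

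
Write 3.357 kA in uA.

kilo = 1e3, micro = 1e-6; factor is 1e9.
3.357 × 1e9 = 3357000000

3357000000 uA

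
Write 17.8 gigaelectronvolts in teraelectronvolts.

giga = 1e9, tera = 1e12; factor is 1e-3.
17.8 × 1e-3 = 0.0178

0.0178 teraelectronvolts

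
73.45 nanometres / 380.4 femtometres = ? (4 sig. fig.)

193100

(73.45 × 10^-9) / (380.4 × 10^-15) = 0.19309 × 10^6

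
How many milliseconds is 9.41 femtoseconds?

femto = 10⁻¹⁵, milli = 10⁻³; factor is 10⁻¹².
9.41 × 10⁻¹² = 0.00000000000941

0.00000000000941 milliseconds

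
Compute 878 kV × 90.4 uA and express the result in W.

79.3712 W

878 × 10^3 × 90.4 × 10^-6 = 79371.2 × 10^-3 W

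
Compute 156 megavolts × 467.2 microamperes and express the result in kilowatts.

72.8832 kilowatts

156 × 10^6 × 467.2 × 10^-6 = 72883.2 W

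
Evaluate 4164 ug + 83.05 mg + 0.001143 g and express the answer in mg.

88.357 mg

In mg:
  4164 ug = 4164 × 10^-3 mg = 4.164
  83.05 mg → 83.05
  0.001143 g = 0.001143 × 10^3 mg = 1.143
Sum: 4.164 + 83.05 + 1.143 = 88.357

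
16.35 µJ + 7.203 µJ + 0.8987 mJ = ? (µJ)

922.253 µJ

In µJ:
  16.35 µJ → 16.35
  7.203 µJ → 7.203
  0.8987 mJ = 0.8987 × 10^3 µJ = 898.7
Sum: 16.35 + 7.203 + 898.7 = 922.253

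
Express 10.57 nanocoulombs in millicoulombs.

nano = 10⁻⁹, milli = 10⁻³; factor is 10⁻⁶.
10.57 × 10⁻⁶ = 0.00001057

0.00001057 millicoulombs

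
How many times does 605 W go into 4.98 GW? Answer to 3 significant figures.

8230000

(4.98 × 10⁹) / (605) = 0.008231 × 10⁹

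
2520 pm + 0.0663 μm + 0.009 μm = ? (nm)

In nm:
  2520 pm = 2520 × 10^-3 nm = 2.52
  0.0663 μm = 0.0663 × 10^3 nm = 66.3
  0.009 μm = 0.009 × 10^3 nm = 9
Sum: 2.52 + 66.3 + 9 = 77.82

77.82 nm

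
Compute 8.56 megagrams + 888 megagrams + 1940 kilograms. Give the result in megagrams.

898.5 megagrams

In megagrams:
  8.56 megagrams → 8.56
  888 megagrams → 888
  1940 kilograms = 1940 × 10^-3 megagrams = 1.94
Sum: 8.56 + 888 + 1.94 = 898.5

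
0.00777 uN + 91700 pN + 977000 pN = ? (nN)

In nN:
  0.00777 uN = 0.00777 × 10³ nN = 7.77
  91700 pN = 91700 × 10⁻³ nN = 91.7
  977000 pN = 977000 × 10⁻³ nN = 977
Sum: 7.77 + 91.7 + 977 = 1076.47

1076.47 nN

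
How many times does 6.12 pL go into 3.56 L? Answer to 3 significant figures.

582000000000

(3.56) / (6.12 × 10⁻¹²) = 0.5817 × 10¹²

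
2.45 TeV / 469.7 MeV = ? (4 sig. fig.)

(2.45 × 10¹²) / (469.7 × 10⁶) = 0.0052161 × 10⁶

5216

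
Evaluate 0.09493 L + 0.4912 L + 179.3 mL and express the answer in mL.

765.43 mL

In mL:
  0.09493 L = 0.09493 × 10³ mL = 94.93
  0.4912 L = 0.4912 × 10³ mL = 491.2
  179.3 mL → 179.3
Sum: 94.93 + 491.2 + 179.3 = 765.43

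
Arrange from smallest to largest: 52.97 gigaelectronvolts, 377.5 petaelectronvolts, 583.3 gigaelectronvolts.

52.97 gigaelectronvolts = 52970000000 electronvolts
377.5 petaelectronvolts = 377500000000000000 electronvolts
583.3 gigaelectronvolts = 583300000000 electronvolts

52.97 gigaelectronvolts < 583.3 gigaelectronvolts < 377.5 petaelectronvolts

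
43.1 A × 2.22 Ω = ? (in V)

95.682 V

43.1 × 2.22 = 95.682 V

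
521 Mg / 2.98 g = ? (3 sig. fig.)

(521 × 10⁶) / (2.98) = 174.8 × 10⁶

175000000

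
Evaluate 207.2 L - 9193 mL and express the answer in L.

In L:
  207.2 L → 207.2
  9193 mL = 9193 × 10⁻³ L = 9.193
Difference: 207.2 - 9.193 = 198.007

198.007 L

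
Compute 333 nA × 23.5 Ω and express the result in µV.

7.8255 µV

333 × 10⁻⁹ × 23.5 = 7825.5 × 10⁻⁹ V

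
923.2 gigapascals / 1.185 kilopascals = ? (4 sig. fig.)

779100000

(923.2 × 10^9) / (1.185 × 10^3) = 779.07 × 10^6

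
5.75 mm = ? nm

5750000 nm

milli = 1e-3, nano = 1e-9; factor is 1e6.
5.75 × 1e6 = 5750000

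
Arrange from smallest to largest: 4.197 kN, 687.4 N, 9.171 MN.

687.4 N < 4.197 kN < 9.171 MN

4.197 kN = 4197 N
687.4 N = 687.4 N
9.171 MN = 9171000 N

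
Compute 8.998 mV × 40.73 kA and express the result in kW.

8.998e-3 × 40.73e3 = 366.48854 W

0.36648854 kW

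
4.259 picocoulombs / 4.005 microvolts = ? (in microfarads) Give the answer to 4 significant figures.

1.063 microfarads

(4.259 × 10^-12) / (4.005 × 10^-6) = 1.06342 × 10^-6 F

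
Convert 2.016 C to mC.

2016 mC

(no prefix) = 1e0, milli = 1e-3; factor is 1e3.
2.016 × 1e3 = 2016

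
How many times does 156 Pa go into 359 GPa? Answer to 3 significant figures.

2300000000

(359 × 10^9) / (156) = 2.301 × 10^9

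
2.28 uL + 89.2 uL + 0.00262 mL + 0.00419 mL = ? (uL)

98.29 uL

In uL:
  2.28 uL → 2.28
  89.2 uL → 89.2
  0.00262 mL = 0.00262 × 10^3 uL = 2.62
  0.00419 mL = 0.00419 × 10^3 uL = 4.19
Sum: 2.28 + 89.2 + 2.62 + 4.19 = 98.29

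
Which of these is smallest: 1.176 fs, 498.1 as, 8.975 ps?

1.176 fs = 0.000000000000001176 s
498.1 as = 0.0000000000000004981 s
8.975 ps = 0.000000000008975 s

498.1 as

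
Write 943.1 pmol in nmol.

0.9431 nmol

pico = 10⁻¹², nano = 10⁻⁹; factor is 10⁻³.
943.1 × 10⁻³ = 0.9431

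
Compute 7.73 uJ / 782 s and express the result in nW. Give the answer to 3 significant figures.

(7.73 × 10⁻⁶) / (782) = 0.0098849 × 10⁻⁶ W

9.88 nW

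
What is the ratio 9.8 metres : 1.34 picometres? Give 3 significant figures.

7310000000000

(9.8) / (1.34 × 10⁻¹²) = 7.313 × 10¹²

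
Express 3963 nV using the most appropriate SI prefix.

3.963 μV

= 3.963 × 10⁻⁶ V; 10⁻⁶ is micro.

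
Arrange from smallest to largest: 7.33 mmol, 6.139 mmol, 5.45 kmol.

7.33 mmol = 0.00733 mol
6.139 mmol = 0.006139 mol
5.45 kmol = 5450 mol

6.139 mmol < 7.33 mmol < 5.45 kmol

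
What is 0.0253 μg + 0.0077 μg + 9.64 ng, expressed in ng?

In ng:
  0.0253 μg = 0.0253e3 ng = 25.3
  0.0077 μg = 0.0077e3 ng = 7.7
  9.64 ng → 9.64
Sum: 25.3 + 7.7 + 9.64 = 42.64

42.64 ng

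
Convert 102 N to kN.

(no prefix) = 10⁰, kilo = 10³; factor is 10⁻³.
102 × 10⁻³ = 0.102

0.102 kN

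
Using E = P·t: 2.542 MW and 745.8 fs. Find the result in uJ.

2.542 × 10⁶ × 745.8 × 10⁻¹⁵ = 1895.8236 × 10⁻⁹ J

1.8958236 uJ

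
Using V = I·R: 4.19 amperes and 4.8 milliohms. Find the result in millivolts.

20.112 millivolts

4.19 × 4.8e-3 = 20.112e-3 V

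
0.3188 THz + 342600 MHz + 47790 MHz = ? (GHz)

709.19 GHz

In GHz:
  0.3188 THz = 0.3188 × 10³ GHz = 318.8
  342600 MHz = 342600 × 10⁻³ GHz = 342.6
  47790 MHz = 47790 × 10⁻³ GHz = 47.79
Sum: 318.8 + 342.6 + 47.79 = 709.19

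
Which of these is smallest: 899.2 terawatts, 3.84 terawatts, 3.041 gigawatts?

3.041 gigawatts

899.2 terawatts = 899200000000000 watts
3.84 terawatts = 3840000000000 watts
3.041 gigawatts = 3041000000 watts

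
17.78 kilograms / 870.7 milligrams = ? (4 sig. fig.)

(17.78 × 10³) / (870.7 × 10⁻³) = 0.02042 × 10⁶

20420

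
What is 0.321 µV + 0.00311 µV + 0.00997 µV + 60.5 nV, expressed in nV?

In nV:
  0.321 µV = 0.321e3 nV = 321
  0.00311 µV = 0.00311e3 nV = 3.11
  0.00997 µV = 0.00997e3 nV = 9.97
  60.5 nV → 60.5
Sum: 321 + 3.11 + 9.97 + 60.5 = 394.58

394.58 nV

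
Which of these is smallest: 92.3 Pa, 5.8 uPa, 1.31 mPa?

5.8 uPa

92.3 Pa = 92.3 Pa
5.8 uPa = 0.0000058 Pa
1.31 mPa = 0.00131 Pa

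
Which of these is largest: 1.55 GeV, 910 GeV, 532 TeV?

532 TeV

1.55 GeV = 1550000000 eV
910 GeV = 910000000000 eV
532 TeV = 532000000000000 eV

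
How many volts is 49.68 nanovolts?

nano = 10⁻⁹, (no prefix) = 10⁰; factor is 10⁻⁹.
49.68 × 10⁻⁹ = 0.00000004968

0.00000004968 volts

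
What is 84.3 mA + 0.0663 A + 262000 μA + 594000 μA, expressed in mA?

In mA:
  84.3 mA → 84.3
  0.0663 A = 0.0663 × 10³ mA = 66.3
  262000 μA = 262000 × 10⁻³ mA = 262
  594000 μA = 594000 × 10⁻³ mA = 594
Sum: 84.3 + 66.3 + 262 + 594 = 1006.6

1006.6 mA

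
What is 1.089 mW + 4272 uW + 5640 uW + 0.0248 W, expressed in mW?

35.801 mW

In mW:
  1.089 mW → 1.089
  4272 uW = 4272 × 10⁻³ mW = 4.272
  5640 uW = 5640 × 10⁻³ mW = 5.64
  0.0248 W = 0.0248 × 10³ mW = 24.8
Sum: 1.089 + 4.272 + 5.64 + 24.8 = 35.801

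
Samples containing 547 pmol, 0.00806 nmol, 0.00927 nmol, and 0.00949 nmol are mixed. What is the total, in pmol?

573.82 pmol

In pmol:
  547 pmol → 547
  0.00806 nmol = 0.00806e3 pmol = 8.06
  0.00927 nmol = 0.00927e3 pmol = 9.27
  0.00949 nmol = 0.00949e3 pmol = 9.49
Sum: 547 + 8.06 + 9.27 + 9.49 = 573.82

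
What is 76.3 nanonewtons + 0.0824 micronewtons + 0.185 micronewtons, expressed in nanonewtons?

343.7 nanonewtons

In nanonewtons:
  76.3 nanonewtons → 76.3
  0.0824 micronewtons = 0.0824e3 nanonewtons = 82.4
  0.185 micronewtons = 0.185e3 nanonewtons = 185
Sum: 76.3 + 82.4 + 185 = 343.7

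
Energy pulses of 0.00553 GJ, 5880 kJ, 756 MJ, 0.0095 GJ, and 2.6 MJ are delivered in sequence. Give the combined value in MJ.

In MJ:
  0.00553 GJ = 0.00553e3 MJ = 5.53
  5880 kJ = 5880e-3 MJ = 5.88
  756 MJ → 756
  0.0095 GJ = 0.0095e3 MJ = 9.5
  2.6 MJ → 2.6
Sum: 5.53 + 5.88 + 756 + 9.5 + 2.6 = 779.51

779.51 MJ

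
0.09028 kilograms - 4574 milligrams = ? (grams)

85.706 grams

In grams:
  0.09028 kilograms = 0.09028e3 grams = 90.28
  4574 milligrams = 4574e-3 grams = 4.574
Difference: 90.28 - 4.574 = 85.706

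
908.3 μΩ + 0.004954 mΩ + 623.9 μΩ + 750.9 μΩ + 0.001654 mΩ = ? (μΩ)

In μΩ:
  908.3 μΩ → 908.3
  0.004954 mΩ = 0.004954 × 10^3 μΩ = 4.954
  623.9 μΩ → 623.9
  750.9 μΩ → 750.9
  0.001654 mΩ = 0.001654 × 10^3 μΩ = 1.654
Sum: 908.3 + 4.954 + 623.9 + 750.9 + 1.654 = 2289.708

2289.708 μΩ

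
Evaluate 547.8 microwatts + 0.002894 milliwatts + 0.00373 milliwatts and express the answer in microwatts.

In microwatts:
  547.8 microwatts → 547.8
  0.002894 milliwatts = 0.002894e3 microwatts = 2.894
  0.00373 milliwatts = 0.00373e3 microwatts = 3.73
Sum: 547.8 + 2.894 + 3.73 = 554.424

554.424 microwatts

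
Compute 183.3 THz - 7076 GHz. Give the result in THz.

In THz:
  183.3 THz → 183.3
  7076 GHz = 7076 × 10⁻³ THz = 7.076
Difference: 183.3 - 7.076 = 176.224

176.224 THz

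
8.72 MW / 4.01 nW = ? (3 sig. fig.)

(8.72 × 10⁶) / (4.01 × 10⁻⁹) = 2.175 × 10¹⁵

2170000000000000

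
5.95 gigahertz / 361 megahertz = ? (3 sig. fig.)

(5.95e9) / (361e6) = 0.01648e3

16.5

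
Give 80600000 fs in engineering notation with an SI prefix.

80.6 ns

= 80.6e-9 s; 1e-9 is nano.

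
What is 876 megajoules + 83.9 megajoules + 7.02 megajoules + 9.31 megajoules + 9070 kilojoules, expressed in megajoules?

985.3 megajoules

In megajoules:
  876 megajoules → 876
  83.9 megajoules → 83.9
  7.02 megajoules → 7.02
  9.31 megajoules → 9.31
  9070 kilojoules = 9070 × 10^-3 megajoules = 9.07
Sum: 876 + 83.9 + 7.02 + 9.31 + 9.07 = 985.3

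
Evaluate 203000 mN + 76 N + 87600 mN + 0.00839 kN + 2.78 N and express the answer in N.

377.77 N

In N:
  203000 mN = 203000 × 10⁻³ N = 203
  76 N → 76
  87600 mN = 87600 × 10⁻³ N = 87.6
  0.00839 kN = 0.00839 × 10³ N = 8.39
  2.78 N → 2.78
Sum: 203 + 76 + 87.6 + 8.39 + 2.78 = 377.77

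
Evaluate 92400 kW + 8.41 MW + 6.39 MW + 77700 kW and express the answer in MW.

184.9 MW

In MW:
  92400 kW = 92400 × 10⁻³ MW = 92.4
  8.41 MW → 8.41
  6.39 MW → 6.39
  77700 kW = 77700 × 10⁻³ MW = 77.7
Sum: 92.4 + 8.41 + 6.39 + 77.7 = 184.9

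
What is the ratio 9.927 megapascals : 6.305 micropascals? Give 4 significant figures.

1574000000000

(9.927 × 10^6) / (6.305 × 10^-6) = 1.5745 × 10^12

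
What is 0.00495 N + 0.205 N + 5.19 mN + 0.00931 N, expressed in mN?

In mN:
  0.00495 N = 0.00495e3 mN = 4.95
  0.205 N = 0.205e3 mN = 205
  5.19 mN → 5.19
  0.00931 N = 0.00931e3 mN = 9.31
Sum: 4.95 + 205 + 5.19 + 9.31 = 224.45

224.45 mN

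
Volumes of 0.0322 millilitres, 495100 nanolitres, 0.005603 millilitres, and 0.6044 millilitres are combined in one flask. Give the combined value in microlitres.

In microlitres:
  0.0322 millilitres = 0.0322 × 10^3 microlitres = 32.2
  495100 nanolitres = 495100 × 10^-3 microlitres = 495.1
  0.005603 millilitres = 0.005603 × 10^3 microlitres = 5.603
  0.6044 millilitres = 0.6044 × 10^3 microlitres = 604.4
Sum: 32.2 + 495.1 + 5.603 + 604.4 = 1137.303

1137.303 microlitres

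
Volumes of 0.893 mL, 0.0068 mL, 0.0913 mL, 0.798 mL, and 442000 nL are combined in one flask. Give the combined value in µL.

In µL:
  0.893 mL = 0.893e3 µL = 893
  0.0068 mL = 0.0068e3 µL = 6.8
  0.0913 mL = 0.0913e3 µL = 91.3
  0.798 mL = 0.798e3 µL = 798
  442000 nL = 442000e-3 µL = 442
Sum: 893 + 6.8 + 91.3 + 798 + 442 = 2231.1

2231.1 µL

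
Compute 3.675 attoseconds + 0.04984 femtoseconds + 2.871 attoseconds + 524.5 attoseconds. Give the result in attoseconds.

580.886 attoseconds

In attoseconds:
  3.675 attoseconds → 3.675
  0.04984 femtoseconds = 0.04984 × 10^3 attoseconds = 49.84
  2.871 attoseconds → 2.871
  524.5 attoseconds → 524.5
Sum: 3.675 + 49.84 + 2.871 + 524.5 = 580.886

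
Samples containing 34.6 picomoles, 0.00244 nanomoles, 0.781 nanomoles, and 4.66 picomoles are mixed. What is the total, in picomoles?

822.7 picomoles

In picomoles:
  34.6 picomoles → 34.6
  0.00244 nanomoles = 0.00244e3 picomoles = 2.44
  0.781 nanomoles = 0.781e3 picomoles = 781
  4.66 picomoles → 4.66
Sum: 34.6 + 2.44 + 781 + 4.66 = 822.7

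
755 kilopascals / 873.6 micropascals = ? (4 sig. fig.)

(755e3) / (873.6e-6) = 0.86424e9

864200000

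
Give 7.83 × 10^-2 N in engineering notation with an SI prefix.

= 78.3 × 10^-3 N; 10^-3 is milli.

78.3 mN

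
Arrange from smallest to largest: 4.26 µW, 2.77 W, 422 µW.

4.26 µW < 422 µW < 2.77 W

4.26 µW = 0.00000426 W
2.77 W = 2.77 W
422 µW = 0.000422 W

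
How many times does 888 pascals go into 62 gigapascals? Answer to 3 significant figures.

(62e9) / (888) = 0.06982e9

69800000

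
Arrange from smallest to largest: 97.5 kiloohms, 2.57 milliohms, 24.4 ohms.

2.57 milliohms < 24.4 ohms < 97.5 kiloohms

97.5 kiloohms = 97500 ohms
2.57 milliohms = 0.00257 ohms
24.4 ohms = 24.4 ohms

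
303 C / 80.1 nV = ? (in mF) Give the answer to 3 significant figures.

(303) / (80.1 × 10^-9) = 3.7828 × 10^9 F

3780000000000 mF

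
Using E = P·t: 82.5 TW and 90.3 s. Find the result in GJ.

7449750 GJ

82.5 × 10¹² × 90.3 = 7449.75 × 10¹² J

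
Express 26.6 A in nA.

(no prefix) = 10⁰, nano = 10⁻⁹; factor is 10⁹.
26.6 × 10⁹ = 26600000000

26600000000 nA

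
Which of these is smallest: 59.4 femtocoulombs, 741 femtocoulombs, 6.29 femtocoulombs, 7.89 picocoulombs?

6.29 femtocoulombs

59.4 femtocoulombs = 0.0000000000000594 coulombs
741 femtocoulombs = 0.000000000000741 coulombs
6.29 femtocoulombs = 0.00000000000000629 coulombs
7.89 picocoulombs = 0.00000000000789 coulombs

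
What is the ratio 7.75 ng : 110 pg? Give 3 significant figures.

(7.75e-9) / (110e-12) = 0.07045e3

70.5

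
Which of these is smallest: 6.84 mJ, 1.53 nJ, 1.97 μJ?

1.53 nJ

6.84 mJ = 0.00684 J
1.53 nJ = 0.00000000153 J
1.97 μJ = 0.00000197 J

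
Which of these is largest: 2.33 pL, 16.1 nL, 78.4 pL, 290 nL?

290 nL

2.33 pL = 0.00000000000233 L
16.1 nL = 0.0000000161 L
78.4 pL = 0.0000000000784 L
290 nL = 0.00000029 L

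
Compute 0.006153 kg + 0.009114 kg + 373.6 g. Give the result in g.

388.867 g

In g:
  0.006153 kg = 0.006153 × 10³ g = 6.153
  0.009114 kg = 0.009114 × 10³ g = 9.114
  373.6 g → 373.6
Sum: 6.153 + 9.114 + 373.6 = 388.867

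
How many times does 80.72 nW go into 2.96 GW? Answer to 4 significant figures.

(2.96 × 10^9) / (80.72 × 10^-9) = 0.03667 × 10^18

36670000000000000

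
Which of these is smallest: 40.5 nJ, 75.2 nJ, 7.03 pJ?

40.5 nJ = 0.0000000405 J
75.2 nJ = 0.0000000752 J
7.03 pJ = 0.00000000000703 J

7.03 pJ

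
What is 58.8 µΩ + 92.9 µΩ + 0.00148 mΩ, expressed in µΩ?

In µΩ:
  58.8 µΩ → 58.8
  92.9 µΩ → 92.9
  0.00148 mΩ = 0.00148 × 10³ µΩ = 1.48
Sum: 58.8 + 92.9 + 1.48 = 153.18

153.18 µΩ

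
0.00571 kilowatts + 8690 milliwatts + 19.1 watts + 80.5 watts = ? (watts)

114 watts

In watts:
  0.00571 kilowatts = 0.00571 × 10³ watts = 5.71
  8690 milliwatts = 8690 × 10⁻³ watts = 8.69
  19.1 watts → 19.1
  80.5 watts → 80.5
Sum: 5.71 + 8.69 + 19.1 + 80.5 = 114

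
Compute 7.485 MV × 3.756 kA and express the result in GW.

7.485 × 10^6 × 3.756 × 10^3 = 28.11366 × 10^9 W

28.11366 GW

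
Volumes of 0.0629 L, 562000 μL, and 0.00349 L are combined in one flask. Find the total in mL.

628.39 mL

In mL:
  0.0629 L = 0.0629 × 10³ mL = 62.9
  562000 μL = 562000 × 10⁻³ mL = 562
  0.00349 L = 0.00349 × 10³ mL = 3.49
Sum: 62.9 + 562 + 3.49 = 628.39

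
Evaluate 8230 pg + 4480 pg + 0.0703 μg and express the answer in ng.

In ng:
  8230 pg = 8230 × 10^-3 ng = 8.23
  4480 pg = 4480 × 10^-3 ng = 4.48
  0.0703 μg = 0.0703 × 10^3 ng = 70.3
Sum: 8.23 + 4.48 + 70.3 = 83.01

83.01 ng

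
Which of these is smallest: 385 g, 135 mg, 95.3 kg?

135 mg

385 g = 385 g
135 mg = 0.135 g
95.3 kg = 95300 g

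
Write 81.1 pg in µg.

pico = 10⁻¹², micro = 10⁻⁶; factor is 10⁻⁶.
81.1 × 10⁻⁶ = 0.0000811

0.0000811 µg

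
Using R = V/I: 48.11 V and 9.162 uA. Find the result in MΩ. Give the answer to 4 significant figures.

5.251 MΩ

(48.11) / (9.162 × 10^-6) = 5.25104 × 10^6 Ω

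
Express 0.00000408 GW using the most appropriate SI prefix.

4.08 kW

= 4.08e3 W; 1e3 is kilo.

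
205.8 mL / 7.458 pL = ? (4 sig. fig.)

27590000000

(205.8 × 10⁻³) / (7.458 × 10⁻¹²) = 27.595 × 10⁹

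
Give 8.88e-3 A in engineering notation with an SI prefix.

8.88 mA

= 8.88e-3 A; 1e-3 is milli.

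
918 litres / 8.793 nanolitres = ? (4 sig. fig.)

(918) / (8.793e-9) = 104.4e9

104400000000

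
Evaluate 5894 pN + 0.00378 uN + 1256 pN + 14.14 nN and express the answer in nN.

25.07 nN

In nN:
  5894 pN = 5894 × 10^-3 nN = 5.894
  0.00378 uN = 0.00378 × 10^3 nN = 3.78
  1256 pN = 1256 × 10^-3 nN = 1.256
  14.14 nN → 14.14
Sum: 5.894 + 3.78 + 1.256 + 14.14 = 25.07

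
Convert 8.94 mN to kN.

0.00000894 kN

milli = 1e-3, kilo = 1e3; factor is 1e-6.
8.94 × 1e-6 = 0.00000894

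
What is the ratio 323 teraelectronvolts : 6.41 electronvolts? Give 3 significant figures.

50400000000000

(323e12) / (6.41) = 50.39e12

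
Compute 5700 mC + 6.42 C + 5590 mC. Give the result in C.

In C:
  5700 mC = 5700 × 10⁻³ C = 5.7
  6.42 C → 6.42
  5590 mC = 5590 × 10⁻³ C = 5.59
Sum: 5.7 + 6.42 + 5.59 = 17.71

17.71 C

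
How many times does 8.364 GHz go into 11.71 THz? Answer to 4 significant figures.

(11.71 × 10^12) / (8.364 × 10^9) = 1.4 × 10^3

1400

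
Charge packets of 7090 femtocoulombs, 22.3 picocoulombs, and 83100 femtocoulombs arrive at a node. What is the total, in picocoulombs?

In picocoulombs:
  7090 femtocoulombs = 7090 × 10^-3 picocoulombs = 7.09
  22.3 picocoulombs → 22.3
  83100 femtocoulombs = 83100 × 10^-3 picocoulombs = 83.1
Sum: 7.09 + 22.3 + 83.1 = 112.49

112.49 picocoulombs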